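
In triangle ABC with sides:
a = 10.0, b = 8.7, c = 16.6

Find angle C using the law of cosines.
c² = a² + b² − 2ab·cos(C)  ⇒  cos(C) = (a² + b² − c²)/(2ab)
cos(C) = (10.0² + 8.7² − 16.6²)/(2·10.0·8.7) = (100 + 75.69 − 275.56)/174 = -99.87/174 ≈ -0.573966
C = arccos(-0.573966) ≈ 125.027°

C = 125°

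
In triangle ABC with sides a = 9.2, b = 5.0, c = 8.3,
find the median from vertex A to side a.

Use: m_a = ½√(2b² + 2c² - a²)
m_a = ½√(2·5.0² + 2·8.3² − 9.2²) = ½√(2·25 + 2·68.89 − 84.64) = ½√(50 + 137.78 − 84.64) = ½√103.14
√103.14 ≈ 10.1558, so m_a ≈ 5.07789

m_a = 5.078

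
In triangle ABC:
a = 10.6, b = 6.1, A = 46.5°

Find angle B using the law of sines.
a/sin(A) = b/sin(B)  ⇒  sin(B) = b·sin(A)/a = 6.1·sin(46.5°)/10.6
sin(46.5°) ≈ 0.725374
sin(B) ≈ 6.1·0.725374/10.6 ≈ 4.42478/10.6 ≈ 0.417432
B = arcsin(0.417432) ≈ 24.6726°
(Since b ≤ a we need B ≤ A, so the obtuse alternative 180° − 24.6726° ≈ 155.327° is rejected.)

B = 24.67°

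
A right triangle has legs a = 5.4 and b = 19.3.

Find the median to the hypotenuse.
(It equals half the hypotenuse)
Hypotenuse c = √(a² + b²) = √(29.16 + 372.49) = √401.65 ≈ 20.0412
Median to hypotenuse = c/2 ≈ 20.0412/2 ≈ 10.0206

Median = 10.02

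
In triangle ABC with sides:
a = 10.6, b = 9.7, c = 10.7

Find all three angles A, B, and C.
Law of cosines for each angle (a² = 112.36, b² = 94.09, c² = 114.49):
cos(A) = (b² + c² − a²)/(2bc) = (94.09 + 114.49 − 112.36)/(2·9.7·10.7) = 96.22/207.58 ≈ 0.463532  ⇒  A ≈ 62.3847°
cos(B) = (a² + c² − b²)/(2ac) = (112.36 + 114.49 − 94.09)/(2·10.6·10.7) = 132.76/226.84 ≈ 0.585258  ⇒  B ≈ 54.1788°
cos(C) = (a² + b² − c²)/(2ab) = (112.36 + 94.09 − 114.49)/(2·10.6·9.7) = 91.96/205.64 ≈ 0.447189  ⇒  C ≈ 63.4365°
Check: A + B + C ≈ 180°

A = 62.38°, B = 54.18°, C = 63.44°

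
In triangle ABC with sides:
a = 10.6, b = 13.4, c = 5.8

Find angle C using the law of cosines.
c² = a² + b² − 2ab·cos(C)  ⇒  cos(C) = (a² + b² − c²)/(2ab)
cos(C) = (10.6² + 13.4² − 5.8²)/(2·10.6·13.4) = (112.36 + 179.56 − 33.64)/284.08 = 258.28/284.08 ≈ 0.909181
C = arccos(0.909181) ≈ 24.6077°

C = 24.61°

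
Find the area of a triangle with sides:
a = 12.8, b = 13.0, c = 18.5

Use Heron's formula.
s = (12.8 + 13.0 + 18.5)/2 = 44.3/2 = 22.15
s − a = 9.35, s − b = 9.15, s − c = 3.65
s(s−a)(s−b)(s−c) = 22.15·9.35·9.15·3.65 ≈ 6916.71
Area = √6916.71 ≈ 83.1667

Area = 83.17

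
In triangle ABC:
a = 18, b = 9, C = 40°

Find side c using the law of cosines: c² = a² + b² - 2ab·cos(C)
c² = 18² + 9² − 2·18·9·cos(40°)
cos(40°) ≈ 0.766044
c² ≈ 324 + 81 − 324·(0.766044) ≈ 405 − 248.198 ≈ 156.802
c ≈ √156.802 ≈ 12.522

c = 12.52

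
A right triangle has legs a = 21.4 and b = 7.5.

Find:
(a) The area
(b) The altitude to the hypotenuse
(a) The legs are perpendicular, so Area = ½·a·b = ½·21.4·7.5 = ½·160.5 = 80.25
(b) Hypotenuse c = √(a² + b²) = √(457.96 + 56.25) = √514.21 ≈ 22.6762
    Area = ½·c·h_c  ⇒  h_c = 2·Area/c = 160.5/22.6762 ≈ 7.07791

Area = 80.25, h_c = 7.078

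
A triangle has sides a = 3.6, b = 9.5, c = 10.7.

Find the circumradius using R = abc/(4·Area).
First find the area with Heron's formula.
s = (3.6 + 9.5 + 10.7)/2 = 11.9
Area = √(s(s−a)(s−b)(s−c)) = √(11.9·8.3·2.4·1.2) ≈ √284.458 ≈ 16.8659
abc = 3.6·9.5·10.7 = 365.94
R = abc/(4·Area) ≈ 365.94/(4·16.8659) = 365.94/67.4635 ≈ 5.42427

R = 5.424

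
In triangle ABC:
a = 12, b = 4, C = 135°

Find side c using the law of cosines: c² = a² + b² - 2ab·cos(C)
c² = 12² + 4² − 2·12·4·cos(135°)
cos(135°) ≈ -0.707107
c² ≈ 144 + 16 − 96·(-0.707107) ≈ 160 + 67.8823 ≈ 227.882
c ≈ √227.882 ≈ 15.0958

c = 15.1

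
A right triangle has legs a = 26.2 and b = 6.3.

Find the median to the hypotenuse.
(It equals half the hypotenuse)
Hypotenuse c = √(a² + b²) = √(686.44 + 39.69) = √726.13 ≈ 26.9468
Median to hypotenuse = c/2 ≈ 26.9468/2 ≈ 13.4734

Median = 13.47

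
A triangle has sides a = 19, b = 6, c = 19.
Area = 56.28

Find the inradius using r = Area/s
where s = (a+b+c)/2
s = (19 + 6 + 19)/2 = 44/2 = 22
r = Area/s = 56.28/22 ≈ 2.55818

r = 2.558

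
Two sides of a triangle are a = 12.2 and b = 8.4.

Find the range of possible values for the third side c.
Triangle inequality: |a − b| < c < a + b
|a − b| = |12.2 − 8.4| = 3.8
a + b = 12.2 + 8.4 = 20.6

3.8 < c < 20.6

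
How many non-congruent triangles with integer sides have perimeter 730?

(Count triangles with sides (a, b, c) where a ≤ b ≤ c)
Let a ≤ b ≤ c with a + b + c = 730. The only binding inequality is a + b > c, i.e. 730 − c > c, so c < 730/2; and c ≥ 730/3 since c is the largest side.
So 244 ≤ c ≤ 364. For each c, b runs from ⌈(730 − c)/2⌉ up to c (then a = 730 − b − c satisfies 1 ≤ a ≤ b automatically), giving c − ⌈(730 − c)/2⌉ + 1 choices.
Summing over c: 2 + 3 + 5 + 6 + … + 180 + 182  (121 terms, c = 244, …, 364) = 11102
Check (closed form: nearest integer to p²/48 for even p, (p+3)²/48 for odd p): 730²/48 = 532900/48 ≈ 11102.08 → 11102

11102 triangles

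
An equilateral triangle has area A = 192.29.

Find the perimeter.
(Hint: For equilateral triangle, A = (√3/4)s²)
A = (√3/4)s²  ⇒  s² = 4A/√3 = 4·192.29/√3 = 769.16/1.73205 ≈ 444.075
s ≈ √444.075 ≈ 21.0731
Perimeter = 3s ≈ 3·21.0731 ≈ 63.2192

Perimeter = 63.22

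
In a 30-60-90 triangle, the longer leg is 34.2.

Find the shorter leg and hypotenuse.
In a 30-60-90 triangle the sides are in ratio 1 : √3 : 2, so short leg = long leg/√3 and hypotenuse = 2·(short leg).
Short leg = 34.2/√3 ≈ 34.2/1.73205 ≈ 19.7454
Hypotenuse = 2·19.7454 ≈ 39.4908

Short leg = 19.75, Hypotenuse = 39.49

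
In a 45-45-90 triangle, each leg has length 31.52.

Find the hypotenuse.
In a 45-45-90 triangle the sides are in ratio 1 : 1 : √2, so hypotenuse = leg·√2.
Hypotenuse = 31.52·√2 ≈ 31.52·1.41421 ≈ 44.576

Hypotenuse = 31.52√2 = 44.58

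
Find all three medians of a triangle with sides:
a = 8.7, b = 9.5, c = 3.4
Median formula: m_a = ½√(2b² + 2c² − a²) (and cyclically). a² = 75.69, b² = 90.25, c² = 11.56.
m_a = ½√(2·90.25 + 2·11.56 − 75.69) = ½√127.93 ≈ ½·11.3106 ≈ 5.65531
m_b = ½√(2·75.69 + 2·11.56 − 90.25) = ½√84.25 ≈ ½·9.17878 ≈ 4.58939
m_c = ½√(2·75.69 + 2·90.25 − 11.56) = ½√320.32 ≈ ½·17.8975 ≈ 8.94874

m_a = 5.655, m_b = 4.589, m_c = 8.949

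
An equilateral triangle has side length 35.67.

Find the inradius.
r = Area/s with s the semi-perimeter.
Area = (√3/4)·35.67² = (√3/4)·1272.3489 ≈ 0.433013·1272.3489 ≈ 550.943
s = 3·35.67/2 = 53.505
r ≈ 550.943/53.505 ≈ 10.297
(Equivalently r = side/(2√3) = 35.67/3.4641 ≈ 10.297.)

r = 10.3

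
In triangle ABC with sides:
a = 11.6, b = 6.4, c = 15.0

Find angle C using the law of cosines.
c² = a² + b² − 2ab·cos(C)  ⇒  cos(C) = (a² + b² − c²)/(2ab)
cos(C) = (11.6² + 6.4² − 15.0²)/(2·11.6·6.4) = (134.56 + 40.96 − 225)/148.48 = -49.48/148.48 ≈ -0.333244
C = arccos(-0.333244) ≈ 109.466°

C = 109.5°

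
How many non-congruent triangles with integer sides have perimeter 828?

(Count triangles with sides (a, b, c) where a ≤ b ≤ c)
Let a ≤ b ≤ c with a + b + c = 828. The only binding inequality is a + b > c, i.e. 828 − c > c, so c < 828/2; and c ≥ 828/3 since c is the largest side.
So 276 ≤ c ≤ 413. For each c, b runs from ⌈(828 − c)/2⌉ up to c (then a = 828 − b − c satisfies 1 ≤ a ≤ b automatically), giving c − ⌈(828 − c)/2⌉ + 1 choices.
Summing over c: 1 + 2 + 4 + 5 + … + 205 + 206  (138 terms, c = 276, …, 413) = 14283
Check (closed form: nearest integer to p²/48 for even p, (p+3)²/48 for odd p): 828²/48 = 685584/48 ≈ 14283.00 → 14283

14283 triangles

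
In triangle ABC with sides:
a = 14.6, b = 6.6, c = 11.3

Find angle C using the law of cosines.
c² = a² + b² − 2ab·cos(C)  ⇒  cos(C) = (a² + b² − c²)/(2ab)
cos(C) = (14.6² + 6.6² − 11.3²)/(2·14.6·6.6) = (213.16 + 43.56 − 127.69)/192.72 = 129.03/192.72 ≈ 0.669521
C = arccos(0.669521) ≈ 47.9699°

C = 47.97°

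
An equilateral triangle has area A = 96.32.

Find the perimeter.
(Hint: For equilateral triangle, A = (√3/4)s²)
A = (√3/4)s²  ⇒  s² = 4A/√3 = 4·96.32/√3 = 385.28/1.73205 ≈ 222.442
s ≈ √222.442 ≈ 14.9145
Perimeter = 3s ≈ 3·14.9145 ≈ 44.7434

Perimeter = 44.74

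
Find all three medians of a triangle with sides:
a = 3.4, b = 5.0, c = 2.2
Median formula: m_a = ½√(2b² + 2c² − a²) (and cyclically). a² = 11.56, b² = 25, c² = 4.84.
m_a = ½√(2·25 + 2·4.84 − 11.56) = ½√48.12 ≈ ½·6.93686 ≈ 3.46843
m_b = ½√(2·11.56 + 2·4.84 − 25) = ½√7.8 ≈ ½·2.79285 ≈ 1.39642
m_c = ½√(2·11.56 + 2·25 − 4.84) = ½√68.28 ≈ ½·8.26317 ≈ 4.13159

m_a = 3.468, m_b = 1.396, m_c = 4.132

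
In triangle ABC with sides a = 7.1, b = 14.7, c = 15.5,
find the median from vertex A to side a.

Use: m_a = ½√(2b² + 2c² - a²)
m_a = ½√(2·14.7² + 2·15.5² − 7.1²) = ½√(2·216.09 + 2·240.25 − 50.41) = ½√(432.18 + 480.5 − 50.41) = ½√862.27
√862.27 ≈ 29.3644, so m_a ≈ 14.6822

m_a = 14.68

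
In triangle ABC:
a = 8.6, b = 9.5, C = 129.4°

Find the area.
Two sides and the included angle (SAS): A = ½·a·b·sin(C) = ½·8.6·9.5·sin(129.4°)
sin(129.4°) ≈ 0.772734
A ≈ ½·81.7·0.772734 = 40.85·0.772734 ≈ 31.5662

Area = 31.57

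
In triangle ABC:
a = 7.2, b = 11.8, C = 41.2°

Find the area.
Two sides and the included angle (SAS): A = ½·a·b·sin(C) = ½·7.2·11.8·sin(41.2°)
sin(41.2°) ≈ 0.658689
A ≈ ½·84.96·0.658689 = 42.48·0.658689 ≈ 27.9811

Area = 27.98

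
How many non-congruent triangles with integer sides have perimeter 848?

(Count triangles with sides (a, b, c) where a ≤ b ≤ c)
Let a ≤ b ≤ c with a + b + c = 848. The only binding inequality is a + b > c, i.e. 848 − c > c, so c < 848/2; and c ≥ 848/3 since c is the largest side.
So 283 ≤ c ≤ 423. For each c, b runs from ⌈(848 − c)/2⌉ up to c (then a = 848 − b − c satisfies 1 ≤ a ≤ b automatically), giving c − ⌈(848 − c)/2⌉ + 1 choices.
Summing over c: 1 + 3 + 4 + 6 + … + 210 + 211  (141 terms, c = 283, …, 423) = 14981
Check (closed form: nearest integer to p²/48 for even p, (p+3)²/48 for odd p): 848²/48 = 719104/48 ≈ 14981.33 → 14981

14981 triangles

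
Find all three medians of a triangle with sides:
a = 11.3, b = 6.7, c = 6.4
Median formula: m_a = ½√(2b² + 2c² − a²) (and cyclically). a² = 127.69, b² = 44.89, c² = 40.96.
m_a = ½√(2·44.89 + 2·40.96 − 127.69) = ½√44.01 ≈ ½·6.634 ≈ 3.317
m_b = ½√(2·127.69 + 2·40.96 − 44.89) = ½√292.41 ≈ ½·17.1 ≈ 8.55
m_c = ½√(2·127.69 + 2·44.89 − 40.96) = ½√304.2 ≈ ½·17.4413 ≈ 8.72067

m_a = 3.317, m_b = 8.55, m_c = 8.721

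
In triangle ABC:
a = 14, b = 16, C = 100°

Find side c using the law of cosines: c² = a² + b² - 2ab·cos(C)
c² = 14² + 16² − 2·14·16·cos(100°)
cos(100°) ≈ -0.173648
c² ≈ 196 + 256 − 448·(-0.173648) ≈ 452 + 77.7944 ≈ 529.794
c ≈ √529.794 ≈ 23.0173

c = 23.02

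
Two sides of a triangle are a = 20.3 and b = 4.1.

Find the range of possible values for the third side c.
Triangle inequality: |a − b| < c < a + b
|a − b| = |20.3 − 4.1| = 16.2
a + b = 20.3 + 4.1 = 24.4

16.2 < c < 24.4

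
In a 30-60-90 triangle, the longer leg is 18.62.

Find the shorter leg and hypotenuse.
In a 30-60-90 triangle the sides are in ratio 1 : √3 : 2, so short leg = long leg/√3 and hypotenuse = 2·(short leg).
Short leg = 18.62/√3 ≈ 18.62/1.73205 ≈ 10.7503
Hypotenuse = 2·10.7503 ≈ 21.5005

Short leg = 10.75, Hypotenuse = 21.5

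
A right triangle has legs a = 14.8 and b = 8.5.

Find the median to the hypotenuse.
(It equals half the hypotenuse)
Hypotenuse c = √(a² + b²) = √(219.04 + 72.25) = √291.29 ≈ 17.0672
Median to hypotenuse = c/2 ≈ 17.0672/2 ≈ 8.53361

Median = 8.534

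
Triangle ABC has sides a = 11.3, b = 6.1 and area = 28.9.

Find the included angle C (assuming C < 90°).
Area = ½·a·b·sin(C)  ⇒  sin(C) = 2·Area/(a·b) = 2·28.9/(11.3·6.1) = 57.8/68.93 ≈ 0.838532
C = arcsin(0.838532) ≈ 56.9854° (taking the acute solution since C < 90°)

C = 56.99°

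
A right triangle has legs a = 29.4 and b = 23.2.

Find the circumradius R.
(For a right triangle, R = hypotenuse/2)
Hypotenuse c = √(a² + b²) = √(864.36 + 538.24) = √1402.6 ≈ 37.4513
R = c/2 ≈ 37.4513/2 ≈ 18.7257

R = 18.73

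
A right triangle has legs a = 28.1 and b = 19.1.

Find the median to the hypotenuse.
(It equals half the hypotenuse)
Hypotenuse c = √(a² + b²) = √(789.61 + 364.81) = √1154.42 ≈ 33.9768
Median to hypotenuse = c/2 ≈ 33.9768/2 ≈ 16.9884

Median = 16.99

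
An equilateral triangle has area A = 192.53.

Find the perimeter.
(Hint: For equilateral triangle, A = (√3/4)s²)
A = (√3/4)s²  ⇒  s² = 4A/√3 = 4·192.53/√3 = 770.12/1.73205 ≈ 444.629
s ≈ √444.629 ≈ 21.0862
Perimeter = 3s ≈ 3·21.0862 ≈ 63.2587

Perimeter = 63.26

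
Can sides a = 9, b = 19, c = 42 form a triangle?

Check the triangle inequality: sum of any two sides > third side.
a + b vs c: 9 + 19 = 28 ≤ 42  ✗
a + c vs b: 9 + 42 = 51 > 19  ✓
b + c vs a: 19 + 42 = 61 > 9  ✓

No: 9 + 19 = 28 is not > 42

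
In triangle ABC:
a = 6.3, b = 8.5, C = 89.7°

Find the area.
Two sides and the included angle (SAS): A = ½·a·b·sin(C) = ½·6.3·8.5·sin(89.7°)
sin(89.7°) ≈ 0.999986
A ≈ ½·53.55·0.999986 = 26.775·0.999986 ≈ 26.7746

Area = 26.77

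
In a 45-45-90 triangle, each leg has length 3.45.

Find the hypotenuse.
In a 45-45-90 triangle the sides are in ratio 1 : 1 : √2, so hypotenuse = leg·√2.
Hypotenuse = 3.45·√2 ≈ 3.45·1.41421 ≈ 4.87904

Hypotenuse = 3.45√2 = 4.879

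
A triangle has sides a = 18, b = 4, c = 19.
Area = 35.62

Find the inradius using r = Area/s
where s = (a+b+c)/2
s = (18 + 4 + 19)/2 = 41/2 = 20.5
r = Area/s = 35.62/20.5 ≈ 1.73756

r = 1.738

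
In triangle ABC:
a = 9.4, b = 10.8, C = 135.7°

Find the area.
Two sides and the included angle (SAS): A = ½·a·b·sin(C) = ½·9.4·10.8·sin(135.7°)
sin(135.7°) ≈ 0.698415
A ≈ ½·101.52·0.698415 = 50.76·0.698415 ≈ 35.4516

Area = 35.45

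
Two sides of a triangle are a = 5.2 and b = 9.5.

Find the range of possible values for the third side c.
Triangle inequality: |a − b| < c < a + b
|a − b| = |5.2 − 9.5| = 4.3
a + b = 5.2 + 9.5 = 14.7

4.3 < c < 14.7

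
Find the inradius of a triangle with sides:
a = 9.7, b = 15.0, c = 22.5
r = Area/s where s is the semi-perimeter.
s = (9.7 + 15.0 + 22.5)/2 = 47.2/2 = 23.6
Area = √(s(s−a)(s−b)(s−c)) = √(23.6·13.9·8.6·1.1) ≈ √3103.26 ≈ 55.7069
r ≈ 55.7069/23.6 ≈ 2.36046

r = 2.36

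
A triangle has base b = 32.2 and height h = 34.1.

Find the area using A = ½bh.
A = ½·b·h = ½·32.2·34.1 = ½·1098.02 = 549.01

Area = 549.01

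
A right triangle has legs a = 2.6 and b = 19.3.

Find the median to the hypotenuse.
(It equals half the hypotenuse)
Hypotenuse c = √(a² + b²) = √(6.76 + 372.49) = √379.25 ≈ 19.4743
Median to hypotenuse = c/2 ≈ 19.4743/2 ≈ 9.73717

Median = 9.737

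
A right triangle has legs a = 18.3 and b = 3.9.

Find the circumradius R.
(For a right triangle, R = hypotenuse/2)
Hypotenuse c = √(a² + b²) = √(334.89 + 15.21) = √350.1 ≈ 18.711
R = c/2 ≈ 18.711/2 ≈ 9.35548

R = 9.355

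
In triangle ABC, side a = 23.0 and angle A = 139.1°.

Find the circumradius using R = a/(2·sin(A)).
R = a/(2·sin(A)) = 23.0/(2·sin(139.1°))
sin(139.1°) ≈ 0.654741
R ≈ 23.0/(2·0.654741) = 23.0/1.30948 ≈ 17.5642

R = 17.56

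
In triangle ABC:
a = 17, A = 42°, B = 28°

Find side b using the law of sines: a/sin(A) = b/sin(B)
a/sin(A) = b/sin(B)  ⇒  b = a·sin(B)/sin(A) = 17·sin(28°)/sin(42°)
sin(28°) ≈ 0.469472, sin(42°) ≈ 0.669131
b ≈ 17·0.469472/0.669131 ≈ 7.98102/0.669131 ≈ 11.9274

b = 11.93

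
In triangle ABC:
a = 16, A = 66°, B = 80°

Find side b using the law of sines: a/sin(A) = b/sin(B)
a/sin(A) = b/sin(B)  ⇒  b = a·sin(B)/sin(A) = 16·sin(80°)/sin(66°)
sin(80°) ≈ 0.984808, sin(66°) ≈ 0.913545
b ≈ 16·0.984808/0.913545 ≈ 15.7569/0.913545 ≈ 17.2481

b = 17.25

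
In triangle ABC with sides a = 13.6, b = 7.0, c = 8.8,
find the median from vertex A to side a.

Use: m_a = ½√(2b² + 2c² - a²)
m_a = ½√(2·7.0² + 2·8.8² − 13.6²) = ½√(2·49 + 2·77.44 − 184.96) = ½√(98 + 154.88 − 184.96) = ½√67.92
√67.92 ≈ 8.24136, so m_a ≈ 4.12068

m_a = 4.121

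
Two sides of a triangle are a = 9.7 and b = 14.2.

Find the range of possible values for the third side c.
Triangle inequality: |a − b| < c < a + b
|a − b| = |9.7 − 14.2| = 4.5
a + b = 9.7 + 14.2 = 23.9

4.5 < c < 23.9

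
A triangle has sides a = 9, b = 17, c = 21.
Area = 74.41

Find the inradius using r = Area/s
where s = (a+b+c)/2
s = (9 + 17 + 21)/2 = 47/2 = 23.5
r = Area/s = 74.41/23.5 ≈ 3.16638

r = 3.166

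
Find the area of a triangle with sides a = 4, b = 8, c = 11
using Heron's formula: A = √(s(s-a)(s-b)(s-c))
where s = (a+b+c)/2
s = (4 + 8 + 11)/2 = 23/2 = 11.5
s − a = 7.5, s − b = 3.5, s − c = 0.5
s(s−a)(s−b)(s−c) = 11.5·7.5·3.5·0.5 = 150.9375
Area = √150.9375 ≈ 12.2857

s = 11.5, Area = 12.29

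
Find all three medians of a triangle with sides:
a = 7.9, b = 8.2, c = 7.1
Median formula: m_a = ½√(2b² + 2c² − a²) (and cyclically). a² = 62.41, b² = 67.24, c² = 50.41.
m_a = ½√(2·67.24 + 2·50.41 − 62.41) = ½√172.89 ≈ ½·13.1488 ≈ 6.57438
m_b = ½√(2·62.41 + 2·50.41 − 67.24) = ½√158.4 ≈ ½·12.5857 ≈ 6.29285
m_c = ½√(2·62.41 + 2·67.24 − 50.41) = ½√208.89 ≈ ½·14.453 ≈ 7.22651

m_a = 6.574, m_b = 6.293, m_c = 7.227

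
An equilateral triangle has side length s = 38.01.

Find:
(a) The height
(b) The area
(a) The height splits the triangle into two 30-60-90 halves: h = s·√3/2 = 38.01·1.73205/2 ≈ 65.8353/2 ≈ 32.9176
(b) Area = (√3/4)·s² = (√3/4)·38.01² = (√3/4)·1444.7601 ≈ 0.433013·1444.7601 ≈ 625.599

Height = 32.92, Area = 625.6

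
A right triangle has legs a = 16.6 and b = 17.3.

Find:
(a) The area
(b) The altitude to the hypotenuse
(a) The legs are perpendicular, so Area = ½·a·b = ½·16.6·17.3 = ½·287.18 = 143.59
(b) Hypotenuse c = √(a² + b²) = √(275.56 + 299.29) = √574.85 ≈ 23.976
    Area = ½·c·h_c  ⇒  h_c = 2·Area/c = 287.18/23.976 ≈ 11.9778

Area = 143.59, h_c = 11.98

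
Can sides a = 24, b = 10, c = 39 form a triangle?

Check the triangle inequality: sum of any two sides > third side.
a + b vs c: 24 + 10 = 34 ≤ 39  ✗
a + c vs b: 24 + 39 = 63 > 10  ✓
b + c vs a: 10 + 39 = 49 > 24  ✓

No: 24 + 10 = 34 is not > 39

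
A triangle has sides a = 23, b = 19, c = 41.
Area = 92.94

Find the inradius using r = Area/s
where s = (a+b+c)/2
s = (23 + 19 + 41)/2 = 83/2 = 41.5
r = Area/s = 92.94/41.5 ≈ 2.23952

r = 2.24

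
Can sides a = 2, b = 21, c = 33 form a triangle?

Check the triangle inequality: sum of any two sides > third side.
a + b vs c: 2 + 21 = 23 ≤ 33  ✗
a + c vs b: 2 + 33 = 35 > 21  ✓
b + c vs a: 21 + 33 = 54 > 2  ✓

No: 2 + 21 = 23 is not > 33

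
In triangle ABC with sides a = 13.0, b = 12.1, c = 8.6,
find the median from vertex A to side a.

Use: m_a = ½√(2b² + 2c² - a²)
m_a = ½√(2·12.1² + 2·8.6² − 13.0²) = ½√(2·146.41 + 2·73.96 − 169) = ½√(292.82 + 147.92 − 169) = ½√271.74
√271.74 ≈ 16.4845, so m_a ≈ 8.24227

m_a = 8.242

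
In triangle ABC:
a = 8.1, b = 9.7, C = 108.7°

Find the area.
Two sides and the included angle (SAS): A = ½·a·b·sin(C) = ½·8.1·9.7·sin(108.7°)
sin(108.7°) ≈ 0.94721
A ≈ ½·78.57·0.94721 = 39.285·0.94721 ≈ 37.2112

Area = 37.21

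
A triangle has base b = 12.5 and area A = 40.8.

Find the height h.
A = ½·b·h  ⇒  h = 2A/b = 2·40.8/12.5 = 81.6/12.5 ≈ 6.528

h = 6.528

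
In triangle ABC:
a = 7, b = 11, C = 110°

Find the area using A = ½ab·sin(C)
A = ½·a·b·sin(C) = ½·7·11·sin(110°)
sin(110°) ≈ 0.939693
A ≈ ½·77·0.939693 = 38.5·0.939693 ≈ 36.1782

Area = 36.18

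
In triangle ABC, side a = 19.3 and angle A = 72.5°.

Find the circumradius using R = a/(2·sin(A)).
R = a/(2·sin(A)) = 19.3/(2·sin(72.5°))
sin(72.5°) ≈ 0.953717
R ≈ 19.3/(2·0.953717) = 19.3/1.90743 ≈ 10.1183

R = 10.12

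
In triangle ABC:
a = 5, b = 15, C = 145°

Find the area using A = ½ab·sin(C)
A = ½·a·b·sin(C) = ½·5·15·sin(145°)
sin(145°) ≈ 0.573576
A ≈ ½·75·0.573576 = 37.5·0.573576 ≈ 21.5091

Area = 21.51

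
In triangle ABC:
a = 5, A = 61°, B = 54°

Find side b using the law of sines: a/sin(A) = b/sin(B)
a/sin(A) = b/sin(B)  ⇒  b = a·sin(B)/sin(A) = 5·sin(54°)/sin(61°)
sin(54°) ≈ 0.809017, sin(61°) ≈ 0.87462
b ≈ 5·0.809017/0.87462 ≈ 4.04508/0.87462 ≈ 4.62496

b = 4.625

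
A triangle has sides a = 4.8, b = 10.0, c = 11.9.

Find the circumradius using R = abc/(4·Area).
First find the area with Heron's formula.
s = (4.8 + 10.0 + 11.9)/2 = 13.35
Area = √(s(s−a)(s−b)(s−c)) = √(13.35·8.55·3.35·1.45) ≈ √554.447 ≈ 23.5467
abc = 4.8·10.0·11.9 = 571.2
R = abc/(4·Area) ≈ 571.2/(4·23.5467) = 571.2/94.1868 ≈ 6.06454

R = 6.065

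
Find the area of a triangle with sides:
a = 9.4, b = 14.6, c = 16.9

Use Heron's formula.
s = (9.4 + 14.6 + 16.9)/2 = 40.9/2 = 20.45
s − a = 11.05, s − b = 5.85, s − c = 3.55
s(s−a)(s−b)(s−c) = 20.45·11.05·5.85·3.55 ≈ 4692.88
Area = √4692.88 ≈ 68.5046

Area = 68.5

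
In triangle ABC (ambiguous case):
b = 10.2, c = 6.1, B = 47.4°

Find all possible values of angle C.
b/sin(B) = c/sin(C)  ⇒  sin(C) = c·sin(B)/b = 6.1·sin(47.4°)/10.2
sin(47.4°) ≈ 0.736097
sin(C) ≈ 6.1·0.736097/10.2 ≈ 4.49019/10.2 ≈ 0.440215
Candidate 1: C₁ = arcsin(0.440215) ≈ 26.1176°  →  A = 180° − 47.4° − 26.1176° ≈ 106.482° > 0, valid
Candidate 2: C₂ = 180° − C₁ ≈ 153.882°  →  A = 180° − 47.4° − 153.882° ≈ -21.2824° ≤ 0, not a valid triangle

C = 26.12° (one solution)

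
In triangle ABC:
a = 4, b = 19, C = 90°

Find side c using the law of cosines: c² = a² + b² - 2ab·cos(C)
c² = 4² + 19² − 2·4·19·cos(90°)
cos(90°) ≈ 0
c² ≈ 16 + 361 − 152·(0) ≈ 377 − 0 ≈ 377
c ≈ √377 ≈ 19.4165

c = 19.42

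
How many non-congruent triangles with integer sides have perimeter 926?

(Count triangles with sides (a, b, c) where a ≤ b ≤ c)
Let a ≤ b ≤ c with a + b + c = 926. The only binding inequality is a + b > c, i.e. 926 − c > c, so c < 926/2; and c ≥ 926/3 since c is the largest side.
So 309 ≤ c ≤ 462. For each c, b runs from ⌈(926 − c)/2⌉ up to c (then a = 926 − b − c satisfies 1 ≤ a ≤ b automatically), giving c − ⌈(926 − c)/2⌉ + 1 choices.
Summing over c: 1 + 3 + 4 + 6 + … + 229 + 231  (154 terms, c = 309, …, 462) = 17864
Check (closed form: nearest integer to p²/48 for even p, (p+3)²/48 for odd p): 926²/48 = 857476/48 ≈ 17864.08 → 17864

17864 triangles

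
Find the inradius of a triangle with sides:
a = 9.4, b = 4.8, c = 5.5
r = Area/s where s is the semi-perimeter.
s = (9.4 + 4.8 + 5.5)/2 = 19.7/2 = 9.85
Area = √(s(s−a)(s−b)(s−c)) = √(9.85·0.45·5.05·4.35) ≈ √97.3709 ≈ 9.86767
r ≈ 9.86767/9.85 ≈ 1.00179

r = 1.002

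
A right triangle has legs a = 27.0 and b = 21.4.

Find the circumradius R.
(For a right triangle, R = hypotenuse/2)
Hypotenuse c = √(a² + b²) = √(729 + 457.96) = √1186.96 ≈ 34.4523
R = c/2 ≈ 34.4523/2 ≈ 17.2261

R = 17.23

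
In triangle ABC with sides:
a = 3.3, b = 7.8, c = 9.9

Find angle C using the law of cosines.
c² = a² + b² − 2ab·cos(C)  ⇒  cos(C) = (a² + b² − c²)/(2ab)
cos(C) = (3.3² + 7.8² − 9.9²)/(2·3.3·7.8) = (10.89 + 60.84 − 98.01)/51.48 = -26.28/51.48 ≈ -0.51049
C = arccos(-0.51049) ≈ 120.696°

C = 120.7°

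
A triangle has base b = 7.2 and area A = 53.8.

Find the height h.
A = ½·b·h  ⇒  h = 2A/b = 2·53.8/7.2 = 107.6/7.2 ≈ 14.9444

h = 14.94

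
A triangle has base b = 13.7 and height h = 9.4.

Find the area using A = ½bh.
A = ½·b·h = ½·13.7·9.4 = ½·128.78 = 64.39

Area = 64.39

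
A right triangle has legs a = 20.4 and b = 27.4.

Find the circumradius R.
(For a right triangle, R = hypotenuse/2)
Hypotenuse c = √(a² + b²) = √(416.16 + 750.76) = √1166.92 ≈ 34.1602
R = c/2 ≈ 34.1602/2 ≈ 17.0801

R = 17.08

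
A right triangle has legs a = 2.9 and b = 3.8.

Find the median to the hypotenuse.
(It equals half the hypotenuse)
Hypotenuse c = √(a² + b²) = √(8.41 + 14.44) = √22.85 ≈ 4.78017
Median to hypotenuse = c/2 ≈ 4.78017/2 ≈ 2.39008

Median = 2.39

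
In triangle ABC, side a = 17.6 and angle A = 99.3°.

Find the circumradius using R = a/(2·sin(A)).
R = a/(2·sin(A)) = 17.6/(2·sin(99.3°))
sin(99.3°) ≈ 0.986856
R ≈ 17.6/(2·0.986856) = 17.6/1.97371 ≈ 8.91721

R = 8.917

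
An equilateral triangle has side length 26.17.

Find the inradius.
r = Area/s with s the semi-perimeter.
Area = (√3/4)·26.17² = (√3/4)·684.8689 ≈ 0.433013·684.8689 ≈ 296.557
s = 3·26.17/2 = 39.255
r ≈ 296.557/39.255 ≈ 7.55463
(Equivalently r = side/(2√3) = 26.17/3.4641 ≈ 7.55463.)

r = 7.555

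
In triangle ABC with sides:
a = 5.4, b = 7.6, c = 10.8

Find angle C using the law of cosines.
c² = a² + b² − 2ab·cos(C)  ⇒  cos(C) = (a² + b² − c²)/(2ab)
cos(C) = (5.4² + 7.6² − 10.8²)/(2·5.4·7.6) = (29.16 + 57.76 − 116.64)/82.08 = -29.72/82.08 ≈ -0.362086
C = arccos(-0.362086) ≈ 111.228°

C = 111.2°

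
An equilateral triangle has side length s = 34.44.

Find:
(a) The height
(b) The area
(a) The height splits the triangle into two 30-60-90 halves: h = s·√3/2 = 34.44·1.73205/2 ≈ 59.6518/2 ≈ 29.8259
(b) Area = (√3/4)·s² = (√3/4)·34.44² = (√3/4)·1186.1136 ≈ 0.433013·1186.1136 ≈ 513.602

Height = 29.83, Area = 513.6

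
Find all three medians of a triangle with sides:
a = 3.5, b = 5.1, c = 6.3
Median formula: m_a = ½√(2b² + 2c² − a²) (and cyclically). a² = 12.25, b² = 26.01, c² = 39.69.
m_a = ½√(2·26.01 + 2·39.69 − 12.25) = ½√119.15 ≈ ½·10.9156 ≈ 5.45779
m_b = ½√(2·12.25 + 2·39.69 − 26.01) = ½√77.87 ≈ ½·8.8244 ≈ 4.4122
m_c = ½√(2·12.25 + 2·26.01 − 39.69) = ½√36.83 ≈ ½·6.06877 ≈ 3.03439

m_a = 5.458, m_b = 4.412, m_c = 3.034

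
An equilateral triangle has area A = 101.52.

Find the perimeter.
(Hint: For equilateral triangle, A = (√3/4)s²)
A = (√3/4)s²  ⇒  s² = 4A/√3 = 4·101.52/√3 = 406.08/1.73205 ≈ 234.45
s ≈ √234.45 ≈ 15.3118
Perimeter = 3s ≈ 3·15.3118 ≈ 45.9353

Perimeter = 45.94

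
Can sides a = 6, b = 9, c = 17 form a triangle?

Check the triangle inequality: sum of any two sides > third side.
a + b vs c: 6 + 9 = 15 ≤ 17  ✗
a + c vs b: 6 + 17 = 23 > 9  ✓
b + c vs a: 9 + 17 = 26 > 6  ✓

No: 6 + 9 = 15 is not > 17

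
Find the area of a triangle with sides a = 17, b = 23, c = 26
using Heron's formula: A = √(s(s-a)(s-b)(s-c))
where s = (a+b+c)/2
s = (17 + 23 + 26)/2 = 66/2 = 33
s − a = 16, s − b = 10, s − c = 7
s(s−a)(s−b)(s−c) = 33·16·10·7 = 36960
Area = √36960 ≈ 192.25

s = 33.0, Area = 192.2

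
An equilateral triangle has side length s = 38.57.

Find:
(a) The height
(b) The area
(a) The height splits the triangle into two 30-60-90 halves: h = s·√3/2 = 38.57·1.73205/2 ≈ 66.8052/2 ≈ 33.4026
(b) Area = (√3/4)·s² = (√3/4)·38.57² = (√3/4)·1487.6449 ≈ 0.433013·1487.6449 ≈ 644.169

Height = 33.4, Area = 644.2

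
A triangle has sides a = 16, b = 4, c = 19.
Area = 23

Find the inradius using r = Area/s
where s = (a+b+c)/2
s = (16 + 4 + 19)/2 = 39/2 = 19.5
r = Area/s = 23/19.5 ≈ 1.17949

r = 1.179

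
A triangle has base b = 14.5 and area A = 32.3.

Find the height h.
A = ½·b·h  ⇒  h = 2A/b = 2·32.3/14.5 = 64.6/14.5 ≈ 4.45517

h = 4.455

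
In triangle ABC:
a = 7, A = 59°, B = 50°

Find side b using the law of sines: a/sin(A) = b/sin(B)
a/sin(A) = b/sin(B)  ⇒  b = a·sin(B)/sin(A) = 7·sin(50°)/sin(59°)
sin(50°) ≈ 0.766044, sin(59°) ≈ 0.857167
b ≈ 7·0.766044/0.857167 ≈ 5.36231/0.857167 ≈ 6.25585

b = 6.256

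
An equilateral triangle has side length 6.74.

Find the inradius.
r = Area/s with s the semi-perimeter.
Area = (√3/4)·6.74² = (√3/4)·45.4276 ≈ 0.433013·45.4276 ≈ 19.6707
s = 3·6.74/2 = 10.11
r ≈ 19.6707/10.11 ≈ 1.94567
(Equivalently r = side/(2√3) = 6.74/3.4641 ≈ 1.94567.)

r = 1.946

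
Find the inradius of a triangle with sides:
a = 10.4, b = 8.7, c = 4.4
r = Area/s where s is the semi-perimeter.
s = (10.4 + 8.7 + 4.4)/2 = 23.5/2 = 11.75
Area = √(s(s−a)(s−b)(s−c)) = √(11.75·1.35·3.05·7.35) ≈ √355.598 ≈ 18.8573
r ≈ 18.8573/11.75 ≈ 1.60488

r = 1.605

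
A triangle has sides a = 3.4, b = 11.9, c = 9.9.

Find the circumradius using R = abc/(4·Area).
First find the area with Heron's formula.
s = (3.4 + 11.9 + 9.9)/2 = 12.6
Area = √(s(s−a)(s−b)(s−c)) = √(12.6·9.2·0.7·2.7) ≈ √219.089 ≈ 14.8016
abc = 3.4·11.9·9.9 = 400.554
R = abc/(4·Area) ≈ 400.554/(4·14.8016) = 400.554/59.2066 ≈ 6.76536

R = 6.765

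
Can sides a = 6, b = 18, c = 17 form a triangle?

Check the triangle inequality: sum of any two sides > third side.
a + b vs c: 6 + 18 = 24 > 17  ✓
a + c vs b: 6 + 17 = 23 > 18  ✓
b + c vs a: 18 + 17 = 35 > 6  ✓

Yes, triangle inequality satisfied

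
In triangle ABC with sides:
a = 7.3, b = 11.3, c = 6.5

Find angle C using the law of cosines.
c² = a² + b² − 2ab·cos(C)  ⇒  cos(C) = (a² + b² − c²)/(2ab)
cos(C) = (7.3² + 11.3² − 6.5²)/(2·7.3·11.3) = (53.29 + 127.69 − 42.25)/164.98 = 138.73/164.98 ≈ 0.84089
C = arccos(0.84089) ≈ 32.7658°

C = 32.77°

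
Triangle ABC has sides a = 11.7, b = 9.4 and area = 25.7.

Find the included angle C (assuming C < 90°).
Area = ½·a·b·sin(C)  ⇒  sin(C) = 2·Area/(a·b) = 2·25.7/(11.7·9.4) = 51.4/109.98 ≈ 0.467358
C = arcsin(0.467358) ≈ 27.8629° (taking the acute solution since C < 90°)

C = 27.86°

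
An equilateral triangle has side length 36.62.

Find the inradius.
r = Area/s with s the semi-perimeter.
Area = (√3/4)·36.62² = (√3/4)·1341.0244 ≈ 0.433013·1341.0244 ≈ 580.681
s = 3·36.62/2 = 54.93
r ≈ 580.681/54.93 ≈ 10.5713
(Equivalently r = side/(2√3) = 36.62/3.4641 ≈ 10.5713.)

r = 10.57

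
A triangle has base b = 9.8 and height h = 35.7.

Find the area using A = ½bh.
A = ½·b·h = ½·9.8·35.7 = ½·349.86 = 174.93

Area = 174.93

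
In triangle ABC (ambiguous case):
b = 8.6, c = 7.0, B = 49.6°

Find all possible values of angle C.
b/sin(B) = c/sin(C)  ⇒  sin(C) = c·sin(B)/b = 7.0·sin(49.6°)/8.6
sin(49.6°) ≈ 0.761538
sin(C) ≈ 7.0·0.761538/8.6 ≈ 5.33077/8.6 ≈ 0.619857
Candidate 1: C₁ = arcsin(0.619857) ≈ 38.3057°  →  A = 180° − 49.6° − 38.3057° ≈ 92.0943° > 0, valid
Candidate 2: C₂ = 180° − C₁ ≈ 141.694°  →  A = 180° − 49.6° − 141.694° ≈ -11.2943° ≤ 0, not a valid triangle

C = 38.31° (one solution)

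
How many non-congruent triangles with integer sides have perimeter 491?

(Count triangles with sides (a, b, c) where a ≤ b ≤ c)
Let a ≤ b ≤ c with a + b + c = 491. The only binding inequality is a + b > c, i.e. 491 − c > c, so c < 491/2; and c ≥ 491/3 since c is the largest side.
So 164 ≤ c ≤ 245. For each c, b runs from ⌈(491 − c)/2⌉ up to c (then a = 491 − b − c satisfies 1 ≤ a ≤ b automatically), giving c − ⌈(491 − c)/2⌉ + 1 choices.
Summing over c: 1 + 3 + 4 + 6 + … + 121 + 123  (82 terms, c = 164, …, 245) = 5084
Check (closed form: nearest integer to p²/48 for even p, (p+3)²/48 for odd p): (491+3)²/48 = 494²/48 = 244036/48 ≈ 5084.08 → 5084

5084 triangles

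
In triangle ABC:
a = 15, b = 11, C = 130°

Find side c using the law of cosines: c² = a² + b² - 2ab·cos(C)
c² = 15² + 11² − 2·15·11·cos(130°)
cos(130°) ≈ -0.642788
c² ≈ 225 + 121 − 330·(-0.642788) ≈ 346 + 212.12 ≈ 558.12
c ≈ √558.12 ≈ 23.6246

c = 23.62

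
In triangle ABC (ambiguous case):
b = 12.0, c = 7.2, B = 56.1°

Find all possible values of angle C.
b/sin(B) = c/sin(C)  ⇒  sin(C) = c·sin(B)/b = 7.2·sin(56.1°)/12.0
sin(56.1°) ≈ 0.830012
sin(C) ≈ 7.2·0.830012/12.0 ≈ 5.97609/12.0 ≈ 0.498007
Candidate 1: C₁ = arcsin(0.498007) ≈ 29.8683°  →  A = 180° − 56.1° − 29.8683° ≈ 94.0317° > 0, valid
Candidate 2: C₂ = 180° − C₁ ≈ 150.132°  →  A = 180° − 56.1° − 150.132° ≈ -26.2317° ≤ 0, not a valid triangle

C = 29.87° (one solution)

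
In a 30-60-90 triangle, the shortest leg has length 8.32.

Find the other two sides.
In a 30-60-90 triangle the sides are in ratio 1 : √3 : 2 (short leg : long leg : hypotenuse).
Long leg = 8.32·√3 ≈ 8.32·1.73205 ≈ 14.4107
Hypotenuse = 2·8.32 = 16.64

Long leg = 8.32√3 = 14.41, Hypotenuse = 16.64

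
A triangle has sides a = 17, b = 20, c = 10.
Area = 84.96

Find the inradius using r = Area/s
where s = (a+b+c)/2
s = (17 + 20 + 10)/2 = 47/2 = 23.5
r = Area/s = 84.96/23.5 ≈ 3.61532

r = 3.615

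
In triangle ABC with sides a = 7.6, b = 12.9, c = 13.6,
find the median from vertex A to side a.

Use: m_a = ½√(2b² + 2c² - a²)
m_a = ½√(2·12.9² + 2·13.6² − 7.6²) = ½√(2·166.41 + 2·184.96 − 57.76) = ½√(332.82 + 369.92 − 57.76) = ½√644.98
√644.98 ≈ 25.3965, so m_a ≈ 12.6982

m_a = 12.7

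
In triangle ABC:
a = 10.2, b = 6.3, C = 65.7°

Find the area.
Two sides and the included angle (SAS): A = ½·a·b·sin(C) = ½·10.2·6.3·sin(65.7°)
sin(65.7°) ≈ 0.911403
A ≈ ½·64.26·0.911403 = 32.13·0.911403 ≈ 29.2834

Area = 29.28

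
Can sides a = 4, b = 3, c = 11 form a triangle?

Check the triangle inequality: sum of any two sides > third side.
a + b vs c: 4 + 3 = 7 ≤ 11  ✗
a + c vs b: 4 + 11 = 15 > 3  ✓
b + c vs a: 3 + 11 = 14 > 4  ✓

No: 4 + 3 = 7 is not > 11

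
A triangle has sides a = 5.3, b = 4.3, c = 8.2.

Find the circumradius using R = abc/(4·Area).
First find the area with Heron's formula.
s = (5.3 + 4.3 + 8.2)/2 = 8.9
Area = √(s(s−a)(s−b)(s−c)) = √(8.9·3.6·4.6·0.7) ≈ √103.169 ≈ 10.1572
abc = 5.3·4.3·8.2 = 186.878
R = abc/(4·Area) ≈ 186.878/(4·10.1572) = 186.878/40.6288 ≈ 4.59964

R = 4.6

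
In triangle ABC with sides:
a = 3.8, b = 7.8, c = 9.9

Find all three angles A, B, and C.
Law of cosines for each angle (a² = 14.44, b² = 60.84, c² = 98.01):
cos(A) = (b² + c² − a²)/(2bc) = (60.84 + 98.01 − 14.44)/(2·7.8·9.9) = 144.41/154.44 ≈ 0.935056  ⇒  A ≈ 20.7629°
cos(B) = (a² + c² − b²)/(2ac) = (14.44 + 98.01 − 60.84)/(2·3.8·9.9) = 51.61/75.24 ≈ 0.685938  ⇒  B ≈ 46.6906°
cos(C) = (a² + b² − c²)/(2ab) = (14.44 + 60.84 − 98.01)/(2·3.8·7.8) = -22.73/59.28 ≈ -0.383435  ⇒  C ≈ 112.547°
Check: A + B + C ≈ 180°

A = 20.76°, B = 46.69°, C = 112.5°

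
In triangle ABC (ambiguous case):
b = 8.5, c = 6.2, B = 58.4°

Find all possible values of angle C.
b/sin(B) = c/sin(C)  ⇒  sin(C) = c·sin(B)/b = 6.2·sin(58.4°)/8.5
sin(58.4°) ≈ 0.851727
sin(C) ≈ 6.2·0.851727/8.5 ≈ 5.28071/8.5 ≈ 0.62126
Candidate 1: C₁ = arcsin(0.62126) ≈ 38.4082°  →  A = 180° − 58.4° − 38.4082° ≈ 83.1918° > 0, valid
Candidate 2: C₂ = 180° − C₁ ≈ 141.592°  →  A = 180° − 58.4° − 141.592° ≈ -19.9918° ≤ 0, not a valid triangle

C = 38.41° (one solution)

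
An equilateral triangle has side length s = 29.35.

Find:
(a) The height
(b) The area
(a) The height splits the triangle into two 30-60-90 halves: h = s·√3/2 = 29.35·1.73205/2 ≈ 50.8357/2 ≈ 25.4178
(b) Area = (√3/4)·s² = (√3/4)·29.35² = (√3/4)·861.4225 ≈ 0.433013·861.4225 ≈ 373.007

Height = 25.42, Area = 373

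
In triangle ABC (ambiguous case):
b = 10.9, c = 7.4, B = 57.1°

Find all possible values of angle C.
b/sin(B) = c/sin(C)  ⇒  sin(C) = c·sin(B)/b = 7.4·sin(57.1°)/10.9
sin(57.1°) ≈ 0.83962
sin(C) ≈ 7.4·0.83962/10.9 ≈ 6.21319/10.9 ≈ 0.570017
Candidate 1: C₁ = arcsin(0.570017) ≈ 34.7514°  →  A = 180° − 57.1° − 34.7514° ≈ 88.1486° > 0, valid
Candidate 2: C₂ = 180° − C₁ ≈ 145.249°  →  A = 180° − 57.1° − 145.249° ≈ -22.3486° ≤ 0, not a valid triangle

C = 34.75° (one solution)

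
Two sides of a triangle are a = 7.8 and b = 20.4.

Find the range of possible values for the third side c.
Triangle inequality: |a − b| < c < a + b
|a − b| = |7.8 − 20.4| = 12.6
a + b = 7.8 + 20.4 = 28.2

12.6 < c < 28.2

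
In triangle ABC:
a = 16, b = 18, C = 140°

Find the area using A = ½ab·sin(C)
A = ½·a·b·sin(C) = ½·16·18·sin(140°)
sin(140°) ≈ 0.642788
A ≈ ½·288·0.642788 = 144·0.642788 ≈ 92.5614

Area = 92.56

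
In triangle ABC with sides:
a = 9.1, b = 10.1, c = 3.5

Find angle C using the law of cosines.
c² = a² + b² − 2ab·cos(C)  ⇒  cos(C) = (a² + b² − c²)/(2ab)
cos(C) = (9.1² + 10.1² − 3.5²)/(2·9.1·10.1) = (82.81 + 102.01 − 12.25)/183.82 = 172.57/183.82 ≈ 0.938799
C = arccos(0.938799) ≈ 20.1492°

C = 20.15°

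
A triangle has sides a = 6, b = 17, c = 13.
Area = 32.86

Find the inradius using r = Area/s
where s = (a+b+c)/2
s = (6 + 17 + 13)/2 = 36/2 = 18
r = Area/s = 32.86/18 ≈ 1.82556

r = 1.826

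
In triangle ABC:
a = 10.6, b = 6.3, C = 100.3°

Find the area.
Two sides and the included angle (SAS): A = ½·a·b·sin(C) = ½·10.6·6.3·sin(100.3°)
sin(100.3°) ≈ 0.983885
A ≈ ½·66.78·0.983885 = 33.39·0.983885 ≈ 32.8519

Area = 32.85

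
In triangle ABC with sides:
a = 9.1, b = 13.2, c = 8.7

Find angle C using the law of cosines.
c² = a² + b² − 2ab·cos(C)  ⇒  cos(C) = (a² + b² − c²)/(2ab)
cos(C) = (9.1² + 13.2² − 8.7²)/(2·9.1·13.2) = (82.81 + 174.24 − 75.69)/240.24 = 181.36/240.24 ≈ 0.754912
C = arccos(0.754912) ≈ 40.9823°

C = 40.98°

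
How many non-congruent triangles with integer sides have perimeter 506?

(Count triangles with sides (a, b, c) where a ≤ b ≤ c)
Let a ≤ b ≤ c with a + b + c = 506. The only binding inequality is a + b > c, i.e. 506 − c > c, so c < 506/2; and c ≥ 506/3 since c is the largest side.
So 169 ≤ c ≤ 252. For each c, b runs from ⌈(506 − c)/2⌉ up to c (then a = 506 − b − c satisfies 1 ≤ a ≤ b automatically), giving c − ⌈(506 − c)/2⌉ + 1 choices.
Summing over c: 1 + 3 + 4 + 6 + … + 124 + 126  (84 terms, c = 169, …, 252) = 5334
Check (closed form: nearest integer to p²/48 for even p, (p+3)²/48 for odd p): 506²/48 = 256036/48 ≈ 5334.08 → 5334

5334 triangles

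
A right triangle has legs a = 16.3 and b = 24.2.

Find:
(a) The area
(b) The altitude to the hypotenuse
(a) The legs are perpendicular, so Area = ½·a·b = ½·16.3·24.2 = ½·394.46 = 197.23
(b) Hypotenuse c = √(a² + b²) = √(265.69 + 585.64) = √851.33 ≈ 29.1776
    Area = ½·c·h_c  ⇒  h_c = 2·Area/c = 394.46/29.1776 ≈ 13.5193

Area = 197.23, h_c = 13.52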